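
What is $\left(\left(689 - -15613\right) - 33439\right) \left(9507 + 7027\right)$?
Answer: $-283343158$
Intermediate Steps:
$\left(\left(689 - -15613\right) - 33439\right) \left(9507 + 7027\right) = \left(\left(689 + 15613\right) - 33439\right) 16534 = \left(16302 - 33439\right) 16534 = \left(-17137\right) 16534 = -283343158$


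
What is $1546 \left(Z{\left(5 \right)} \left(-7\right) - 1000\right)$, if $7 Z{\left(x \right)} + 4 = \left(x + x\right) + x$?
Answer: $-1563006$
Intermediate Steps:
$Z{\left(x \right)} = - \frac{4}{7} + \frac{3 x}{7}$ ($Z{\left(x \right)} = - \frac{4}{7} + \frac{\left(x + x\right) + x}{7} = - \frac{4}{7} + \frac{2 x + x}{7} = - \frac{4}{7} + \frac{3 x}{7}$)
$1546 \left(Z{\left(5 \right)} \left(-7\right) - 1000\right) = 1546 \left(\left(- \frac{4}{7} + \frac{3}{7} \cdot 5\right) \left(-7\right) - 1000\right) = 1546 \left(\left(- \frac{4}{7} + \frac{15}{7}\right) \left(-7\right) - 1000\right) = 1546 \left(\frac{11}{7} \left(-7\right) - 1000\right) = 1546 \left(-11 - 1000\right) = 1546 \left(-1011\right) = -1563006$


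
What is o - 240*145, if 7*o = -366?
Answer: -243966/7 ≈ -34852.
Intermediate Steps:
o = -366/7 (o = (1/7)*(-366) = -366/7 ≈ -52.286)
o - 240*145 = -366/7 - 240*145 = -366/7 - 34800 = -243966/7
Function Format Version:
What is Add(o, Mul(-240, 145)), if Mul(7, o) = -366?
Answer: Rational(-243966, 7) ≈ -34852.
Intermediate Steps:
o = Rational(-366, 7) (o = Mul(Rational(1, 7), -366) = Rational(-366, 7) ≈ -52.286)
Add(o, Mul(-240, 145)) = Add(Rational(-366, 7), Mul(-240, 145)) = Add(Rational(-366, 7), -34800) = Rational(-243966, 7)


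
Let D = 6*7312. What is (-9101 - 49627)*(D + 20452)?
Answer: -3777619872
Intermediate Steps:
D = 43872
(-9101 - 49627)*(D + 20452) = (-9101 - 49627)*(43872 + 20452) = -58728*64324 = -3777619872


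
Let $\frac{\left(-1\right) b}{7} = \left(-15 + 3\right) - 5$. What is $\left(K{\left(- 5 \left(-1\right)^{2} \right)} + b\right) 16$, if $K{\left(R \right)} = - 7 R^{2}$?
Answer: $-896$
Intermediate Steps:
$b = 119$ ($b = - 7 \left(\left(-15 + 3\right) - 5\right) = - 7 \left(-12 - 5\right) = \left(-7\right) \left(-17\right) = 119$)
$\left(K{\left(- 5 \left(-1\right)^{2} \right)} + b\right) 16 = \left(- 7 \left(- 5 \left(-1\right)^{2}\right)^{2} + 119\right) 16 = \left(- 7 \left(\left(-5\right) 1\right)^{2} + 119\right) 16 = \left(- 7 \left(-5\right)^{2} + 119\right) 16 = \left(\left(-7\right) 25 + 119\right) 16 = \left(-175 + 119\right) 16 = \left(-56\right) 16 = -896$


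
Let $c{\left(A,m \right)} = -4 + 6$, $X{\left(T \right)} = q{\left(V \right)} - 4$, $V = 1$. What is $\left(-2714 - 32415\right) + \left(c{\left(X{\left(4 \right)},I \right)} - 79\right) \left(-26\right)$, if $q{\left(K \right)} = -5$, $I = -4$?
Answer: $-33127$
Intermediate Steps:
$X{\left(T \right)} = -9$ ($X{\left(T \right)} = -5 - 4 = -9$)
$c{\left(A,m \right)} = 2$
$\left(-2714 - 32415\right) + \left(c{\left(X{\left(4 \right)},I \right)} - 79\right) \left(-26\right) = \left(-2714 - 32415\right) + \left(2 - 79\right) \left(-26\right) = -35129 - -2002 = -35129 + 2002 = -33127$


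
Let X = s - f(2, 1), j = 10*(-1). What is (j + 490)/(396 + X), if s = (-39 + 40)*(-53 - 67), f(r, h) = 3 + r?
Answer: 480/271 ≈ 1.7712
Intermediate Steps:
j = -10
s = -120 (s = 1*(-120) = -120)
X = -125 (X = -120 - (3 + 2) = -120 - 1*5 = -120 - 5 = -125)
(j + 490)/(396 + X) = (-10 + 490)/(396 - 125) = 480/271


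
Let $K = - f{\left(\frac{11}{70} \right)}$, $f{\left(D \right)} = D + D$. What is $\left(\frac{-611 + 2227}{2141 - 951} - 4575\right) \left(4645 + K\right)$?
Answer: $- \frac{442388176788}{20825} \approx -2.1243 \cdot 10^{7}$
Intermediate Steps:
$f{\left(D \right)} = 2 D$
$K = - \frac{11}{35}$ ($K = - 2 \cdot \frac{11}{70} = - 2 \cdot 11 \cdot \frac{1}{70} = - \frac{2 \cdot 11}{70} = \left(-1\right) \frac{11}{35} = - \frac{11}{35} \approx -0.31429$)
$\left(\frac{-611 + 2227}{2141 - 951} - 4575\right) \left(4645 + K\right) = \left(\frac{-611 + 2227}{2141 - 951} - 4575\right) \left(4645 - \frac{11}{35}\right) = \left(\frac{1616}{1190} - 4575\right) \frac{162564}{35} = \left(1616 \cdot \frac{1}{1190} - 4575\right) \frac{162564}{35} = \left(\frac{808}{595} - 4575\right) \frac{162564}{35} = \left(- \frac{2721317}{595}\right) \frac{162564}{35} = - \frac{442388176788}{20825}$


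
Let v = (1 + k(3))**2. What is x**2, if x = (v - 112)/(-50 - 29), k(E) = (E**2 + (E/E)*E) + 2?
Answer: 12769/6241 ≈ 2.0460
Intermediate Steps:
k(E) = 2 + E + E**2 (k(E) = (E**2 + 1*E) + 2 = (E**2 + E) + 2 = (E + E**2) + 2 = 2 + E + E**2)
v = 225 (v = (1 + (2 + 3 + 3**2))**2 = (1 + (2 + 3 + 9))**2 = (1 + 14)**2 = 15**2 = 225)
x = -113/79 (x = (225 - 112)/(-50 - 29) = 113/(-79) = 113*(-1/79) = -113/79 ≈ -1.4304)
x**2 = (-113/79)**2 = 12769/6241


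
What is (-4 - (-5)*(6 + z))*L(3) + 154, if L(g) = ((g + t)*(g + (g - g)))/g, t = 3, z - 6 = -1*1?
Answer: 460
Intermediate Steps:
z = 5 (z = 6 - 1*1 = 6 - 1 = 5)
L(g) = 3 + g (L(g) = ((g + 3)*(g + (g - g)))/g = ((3 + g)*(g + 0))/g = ((3 + g)*g)/g = (g*(3 + g))/g = 3 + g)
(-4 - (-5)*(6 + z))*L(3) + 154 = (-4 - (-5)*(6 + 5))*(3 + 3) + 154 = (-4 - (-5)*11)*6 + 154 = (-4 - 1*(-55))*6 + 154 = (-4 + 55)*6 + 154 = 51*6 + 154 = 306 + 154 = 460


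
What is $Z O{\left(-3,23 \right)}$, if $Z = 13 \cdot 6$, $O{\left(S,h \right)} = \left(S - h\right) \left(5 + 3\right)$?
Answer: $-16224$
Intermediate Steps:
$O{\left(S,h \right)} = - 8 h + 8 S$ ($O{\left(S,h \right)} = \left(S - h\right) 8 = - 8 h + 8 S$)
$Z = 78$
$Z O{\left(-3,23 \right)} = 78 \left(\left(-8\right) 23 + 8 \left(-3\right)\right) = 78 \left(-184 - 24\right) = 78 \left(-208\right) = -16224$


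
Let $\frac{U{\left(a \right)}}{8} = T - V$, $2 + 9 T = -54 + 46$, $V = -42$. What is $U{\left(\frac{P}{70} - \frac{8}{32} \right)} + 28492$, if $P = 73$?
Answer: $\frac{259372}{9} \approx 28819.0$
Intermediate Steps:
$T = - \frac{10}{9}$ ($T = - \frac{2}{9} + \frac{-54 + 46}{9} = - \frac{2}{9} + \frac{1}{9} \left(-8\right) = - \frac{2}{9} - \frac{8}{9} = - \frac{10}{9} \approx -1.1111$)
$U{\left(a \right)} = \frac{2944}{9}$ ($U{\left(a \right)} = 8 \left(- \frac{10}{9} - -42\right) = 8 \left(- \frac{10}{9} + 42\right) = 8 \cdot \frac{368}{9} = \frac{2944}{9}$)
$U{\left(\frac{P}{70} - \frac{8}{32} \right)} + 28492 = \frac{2944}{9} + 28492 = \frac{259372}{9}$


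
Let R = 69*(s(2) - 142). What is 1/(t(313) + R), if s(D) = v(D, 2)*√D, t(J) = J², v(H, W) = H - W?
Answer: 1/88171 ≈ 1.1342e-5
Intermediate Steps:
s(D) = √D*(-2 + D) (s(D) = (D - 1*2)*√D = (D - 2)*√D = (-2 + D)*√D = √D*(-2 + D))
R = -9798 (R = 69*(√2*(-2 + 2) - 142) = 69*(√2*0 - 142) = 69*(0 - 142) = 69*(-142) = -9798)
1/(t(313) + R) = 1/(313² - 9798) = 1/(97969 - 9798) = 1/88171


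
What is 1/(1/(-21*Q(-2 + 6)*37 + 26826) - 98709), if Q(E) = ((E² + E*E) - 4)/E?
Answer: -21387/2111089382 ≈ -1.0131e-5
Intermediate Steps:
Q(E) = (-4 + 2*E²)/E (Q(E) = ((E² + E²) - 4)/E = (2*E² - 4)/E = (-4 + 2*E²)/E)
1/(1/(-21*Q(-2 + 6)*37 + 26826) - 98709) = 1/(1/(-21*(-4/(-2 + 6) + 2*(-2 + 6))*37 + 26826) - 98709) = 1/(1/(-21*(-4/4 + 2*4)*37 + 26826) - 98709) = 1/(1/(-21*(-4*¼ + 8)*37 + 26826) - 98709) = 1/(1/(-21*(-1 + 8)*37 + 26826) - 98709) = 1/(1/(-21*7*37 + 26826) - 98709) = 1/(1/(-147*37 + 26826) - 98709) = 1/(1/(-5439 + 26826) - 98709) = 1/(1/21387 - 98709) = 1/(-2111089382/21387) = -21387/2111089382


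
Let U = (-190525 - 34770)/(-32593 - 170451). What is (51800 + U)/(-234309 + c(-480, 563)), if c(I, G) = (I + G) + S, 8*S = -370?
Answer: -1168656055/5285286081 ≈ -0.22112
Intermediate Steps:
S = -185/4 (S = (⅛)*(-370) = -185/4 ≈ -46.250)
c(I, G) = -185/4 + G + I (c(I, G) = (I + G) - 185/4 = (G + I) - 185/4 = -185/4 + G + I)
U = 225295/203044 (U = -225295/(-203044) = -225295*(-1/203044) = 225295/203044 ≈ 1.1096)
(51800 + U)/(-234309 + c(-480, 563)) = (51800 + 225295/203044)/(-234309 + (-185/4 + 563 - 480)) = 10517904495/(203044*(-234309 + 147/4)) = 10517904495/(203044*(-937089/4)) = (10517904495/203044)*(-4/937089) = -1168656055/5285286081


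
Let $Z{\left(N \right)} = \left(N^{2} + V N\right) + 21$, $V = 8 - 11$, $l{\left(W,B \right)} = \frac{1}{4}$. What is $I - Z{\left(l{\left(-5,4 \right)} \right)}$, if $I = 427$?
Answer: $\frac{6507}{16} \approx 406.69$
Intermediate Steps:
$l{\left(W,B \right)} = \frac{1}{4}$
$V = -3$
$Z{\left(N \right)} = 21 + N^{2} - 3 N$ ($Z{\left(N \right)} = \left(N^{2} - 3 N\right) + 21 = 21 + N^{2} - 3 N$)
$I - Z{\left(l{\left(-5,4 \right)} \right)} = 427 - \left(21 + \left(\frac{1}{4}\right)^{2} - \frac{3}{4}\right) = 427 - \left(21 + \frac{1}{16} - \frac{3}{4}\right) = 427 - \frac{325}{16} = \frac{6507}{16}$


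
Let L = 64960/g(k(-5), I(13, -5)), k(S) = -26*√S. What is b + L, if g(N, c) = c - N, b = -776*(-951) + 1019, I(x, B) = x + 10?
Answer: 2890225535/3909 - 1688960*I*√5/3909 ≈ 7.3938e+5 - 966.14*I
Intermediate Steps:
I(x, B) = 10 + x
b = 738995 (b = 737976 + 1019 = 738995)
L = 64960/(23 + 26*I*√5) (L = 64960/((10 + 13) - (-26)*√(-5)) = 64960/(23 - (-26)*I*√5) = 64960/(23 + 26*I*√5) ≈ 382.22 - 966.14*I)
b + L = 738995 + (1494080/3909 - 1688960*I*√5/3909) = 2890225535/3909 - 1688960*I*√5/3909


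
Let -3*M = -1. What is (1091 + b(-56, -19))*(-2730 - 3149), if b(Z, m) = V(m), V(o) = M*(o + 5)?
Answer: -19159661/3 ≈ -6.3866e+6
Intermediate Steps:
M = ⅓ (M = -⅓*(-1) = ⅓ ≈ 0.33333)
V(o) = 5/3 + o/3 (V(o) = (o + 5)/3 = (5 + o)/3 = 5/3 + o/3)
b(Z, m) = 5/3 + m/3
(1091 + b(-56, -19))*(-2730 - 3149) = (1091 + (5/3 + (⅓)*(-19)))*(-2730 - 3149) = (1091 + (5/3 - 19/3))*(-5879) = (1091 - 14/3)*(-5879) = (3259/3)*(-5879) = -19159661/3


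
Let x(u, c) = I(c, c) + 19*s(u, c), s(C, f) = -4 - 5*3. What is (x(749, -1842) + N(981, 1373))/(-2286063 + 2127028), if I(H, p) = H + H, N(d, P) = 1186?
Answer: 2859/159035 ≈ 0.017977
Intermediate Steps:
I(H, p) = 2*H
s(C, f) = -19 (s(C, f) = -4 - 15 = -19)
x(u, c) = -361 + 2*c (x(u, c) = 2*c + 19*(-19) = 2*c - 361 = -361 + 2*c)
(x(749, -1842) + N(981, 1373))/(-2286063 + 2127028) = ((-361 + 2*(-1842)) + 1186)/(-2286063 + 2127028) = ((-361 - 3684) + 1186)/(-159035) = (-4045 + 1186)*(-1/159035) = -2859*(-1/159035) = 2859/159035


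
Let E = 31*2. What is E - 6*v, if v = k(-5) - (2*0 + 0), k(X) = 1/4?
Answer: 121/2 ≈ 60.500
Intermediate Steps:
E = 62
k(X) = ¼
v = ¼ (v = ¼ - (2*0 + 0) = ¼ - (0 + 0) = ¼ - 1*0 = ¼ + 0 = ¼ ≈ 0.25000)
E - 6*v = 62 - 6/4 = 62 - 1*3/2 = 62 - 3/2 = 121/2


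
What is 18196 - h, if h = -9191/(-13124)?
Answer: 238795113/13124 ≈ 18195.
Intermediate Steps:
h = 9191/13124 (h = -9191*(-1/13124) = 9191/13124 ≈ 0.70032)
18196 - h = 18196 - 1*9191/13124 = 18196 - 9191/13124 = 238795113/13124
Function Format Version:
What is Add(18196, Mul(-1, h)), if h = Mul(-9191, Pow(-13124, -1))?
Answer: Rational(238795113, 13124) ≈ 18195.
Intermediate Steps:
h = Rational(9191, 13124) (h = Mul(-9191, Rational(-1, 13124)) = Rational(9191, 13124) ≈ 0.70032)
Add(18196, Mul(-1, h)) = Add(18196, Mul(-1, Rational(9191, 13124))) = Add(18196, Rational(-9191, 13124)) = Rational(238795113, 13124)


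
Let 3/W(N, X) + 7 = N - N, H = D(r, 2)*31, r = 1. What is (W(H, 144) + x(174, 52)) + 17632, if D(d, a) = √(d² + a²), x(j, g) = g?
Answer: 123785/7 ≈ 17684.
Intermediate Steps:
D(d, a) = √(a² + d²)
H = 31*√5 (H = √(2² + 1²)*31 = √(4 + 1)*31 = √5*31 = 31*√5 ≈ 69.318)
W(N, X) = -3/7 (W(N, X) = 3/(-7 + (N - N)) = 3/(-7 + 0) = 3/(-7) = 3*(-⅐) = -3/7)
(W(H, 144) + x(174, 52)) + 17632 = (-3/7 + 52) + 17632 = 361/7 + 17632 = 123785/7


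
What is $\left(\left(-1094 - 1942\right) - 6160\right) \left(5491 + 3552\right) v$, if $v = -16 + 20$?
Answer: $-332637712$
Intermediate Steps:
$v = 4$
$\left(\left(-1094 - 1942\right) - 6160\right) \left(5491 + 3552\right) v = \left(\left(-1094 - 1942\right) - 6160\right) \left(5491 + 3552\right) 4 = \left(-3036 - 6160\right) 9043 \cdot 4 = \left(-9196\right) 9043 \cdot 4 = \left(-83159428\right) 4 = -332637712$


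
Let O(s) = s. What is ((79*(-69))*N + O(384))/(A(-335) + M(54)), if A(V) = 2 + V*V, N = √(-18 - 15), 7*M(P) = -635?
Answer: 1344/392477 - 38157*I*√33/784954 ≈ 0.0034244 - 0.27925*I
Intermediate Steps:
M(P) = -635/7 (M(P) = (⅐)*(-635) = -635/7)
N = I*√33 (N = √(-33) = I*√33 ≈ 5.7446*I)
A(V) = 2 + V²
((79*(-69))*N + O(384))/(A(-335) + M(54)) = ((79*(-69))*(I*√33) + 384)/((2 + (-335)²) - 635/7) = (-5451*I*√33 + 384)/((2 + 112225) - 635/7) = (-5451*I*√33 + 384)/(112227 - 635/7) = (384 - 5451*I*√33)/(784954/7) = (384 - 5451*I*√33)*(7/784954) = 1344/392477 - 38157*I*√33/784954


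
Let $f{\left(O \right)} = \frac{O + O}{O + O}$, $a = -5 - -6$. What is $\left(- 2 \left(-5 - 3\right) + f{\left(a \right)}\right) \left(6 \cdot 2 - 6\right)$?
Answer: $102$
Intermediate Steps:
$a = 1$ ($a = -5 + 6 = 1$)
$f{\left(O \right)} = 1$ ($f{\left(O \right)} = \frac{2 O}{2 O} = 2 O \frac{1}{2 O} = 1$)
$\left(- 2 \left(-5 - 3\right) + f{\left(a \right)}\right) \left(6 \cdot 2 - 6\right) = \left(- 2 \left(-5 - 3\right) + 1\right) \left(6 \cdot 2 - 6\right) = \left(\left(-2\right) \left(-8\right) + 1\right) \left(12 - 6\right) = \left(16 + 1\right) 6 = 17 \cdot 6 = 102$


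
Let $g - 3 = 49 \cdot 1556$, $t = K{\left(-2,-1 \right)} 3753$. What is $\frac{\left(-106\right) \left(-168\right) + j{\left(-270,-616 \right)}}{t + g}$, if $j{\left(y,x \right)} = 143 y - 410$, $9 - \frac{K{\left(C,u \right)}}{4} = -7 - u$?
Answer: $- \frac{21212}{301427} \approx -0.070372$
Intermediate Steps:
$K{\left(C,u \right)} = 64 + 4 u$ ($K{\left(C,u \right)} = 36 - 4 \left(-7 - u\right) = 36 + \left(28 + 4 u\right) = 64 + 4 u$)
$j{\left(y,x \right)} = -410 + 143 y$
$t = 225180$ ($t = \left(64 + 4 \left(-1\right)\right) 3753 = \left(64 - 4\right) 3753 = 60 \cdot 3753 = 225180$)
$g = 76247$ ($g = 3 + 49 \cdot 1556 = 3 + 76244 = 76247$)
$\frac{\left(-106\right) \left(-168\right) + j{\left(-270,-616 \right)}}{t + g} = \frac{\left(-106\right) \left(-168\right) + \left(-410 + 143 \left(-270\right)\right)}{225180 + 76247} = \frac{17808 - 39020}{301427} = \left(17808 - 39020\right) \frac{1}{301427} = \left(-21212\right) \frac{1}{301427} = - \frac{21212}{301427}$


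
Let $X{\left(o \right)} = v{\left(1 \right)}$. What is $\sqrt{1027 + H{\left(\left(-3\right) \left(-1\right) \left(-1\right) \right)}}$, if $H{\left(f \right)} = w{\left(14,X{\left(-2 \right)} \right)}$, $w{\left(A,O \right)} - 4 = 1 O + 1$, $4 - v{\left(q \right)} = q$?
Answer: $3 \sqrt{115} \approx 32.171$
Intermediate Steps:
$v{\left(q \right)} = 4 - q$
$X{\left(o \right)} = 3$ ($X{\left(o \right)} = 4 - 1 = 3$)
$w{\left(A,O \right)} = 5 + O$ ($w{\left(A,O \right)} = 4 + \left(1 O + 1\right) = 4 + \left(O + 1\right) = 4 + \left(1 + O\right) = 5 + O$)
$H{\left(f \right)} = 8$ ($H{\left(f \right)} = 5 + 3 = 8$)
$\sqrt{1027 + H{\left(\left(-3\right) \left(-1\right) \left(-1\right) \right)}} = \sqrt{1027 + 8} = \sqrt{1035} = 3 \sqrt{115}$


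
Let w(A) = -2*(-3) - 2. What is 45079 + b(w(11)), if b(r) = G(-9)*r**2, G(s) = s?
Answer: 44935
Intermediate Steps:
w(A) = 4 (w(A) = 6 - 2 = 4)
b(r) = -9*r**2
45079 + b(w(11)) = 45079 - 9*4**2 = 45079 - 9*16 = 45079 - 144 = 44935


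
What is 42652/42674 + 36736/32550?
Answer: 105571238/49608525 ≈ 2.1281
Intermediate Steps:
42652/42674 + 36736/32550 = 42652*(1/42674) + 36736*(1/32550) = 21326/21337 + 2624/2325 = 105571238/49608525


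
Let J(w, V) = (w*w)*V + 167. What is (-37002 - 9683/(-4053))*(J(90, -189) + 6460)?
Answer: 76193033191493/1351 ≈ 5.6398e+10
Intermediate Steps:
J(w, V) = 167 + V*w**2 (J(w, V) = w**2*V + 167 = V*w**2 + 167 = 167 + V*w**2)
(-37002 - 9683/(-4053))*(J(90, -189) + 6460) = (-37002 - 9683/(-4053))*((167 - 189*90**2) + 6460) = (-37002 - 9683*(-1/4053))*((167 - 189*8100) + 6460) = (-37002 + 9683/4053)*((167 - 1530900) + 6460) = -149959423*(-1530733 + 6460)/4053 = -149959423/4053*(-1524273) = 76193033191493/1351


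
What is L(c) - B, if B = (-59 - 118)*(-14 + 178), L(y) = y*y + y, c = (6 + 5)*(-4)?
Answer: 30920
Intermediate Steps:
c = -44 (c = 11*(-4) = -44)
L(y) = y + y² (L(y) = y² + y = y + y²)
B = -29028 (B = -177*164 = -29028)
L(c) - B = -44*(1 - 44) - 1*(-29028) = -44*(-43) + 29028 = 1892 + 29028 = 30920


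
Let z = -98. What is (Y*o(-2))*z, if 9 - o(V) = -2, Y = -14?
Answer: 15092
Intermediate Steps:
o(V) = 11 (o(V) = 9 - 1*(-2) = 9 + 2 = 11)
(Y*o(-2))*z = -14*11*(-98) = -154*(-98) = 15092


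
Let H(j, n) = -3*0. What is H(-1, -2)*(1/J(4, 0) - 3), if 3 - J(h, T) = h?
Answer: 0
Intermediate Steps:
H(j, n) = 0
J(h, T) = 3 - h
H(-1, -2)*(1/J(4, 0) - 3) = 0*(1/(3 - 1*4) - 3) = 0*(1/(3 - 4) - 3) = 0*(1/(-1) - 3) = 0*(-1 - 3) = 0*(-4) = 0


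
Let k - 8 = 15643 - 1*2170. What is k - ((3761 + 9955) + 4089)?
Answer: -4324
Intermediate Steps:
k = 13481 (k = 8 + (15643 - 1*2170) = 8 + (15643 - 2170) = 8 + 13473 = 13481)
k - ((3761 + 9955) + 4089) = 13481 - ((3761 + 9955) + 4089) = 13481 - (13716 + 4089) = 13481 - 1*17805 = 13481 - 17805 = -4324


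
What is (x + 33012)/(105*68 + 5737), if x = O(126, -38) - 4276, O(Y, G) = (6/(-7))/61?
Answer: 12270266/5498479 ≈ 2.2316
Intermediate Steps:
O(Y, G) = -6/427 (O(Y, G) = (6*(-⅐))*(1/61) = -6/7*1/61 = -6/427)
x = -1825858/427 (x = -6/427 - 4276 = -1825858/427 ≈ -4276.0)
(x + 33012)/(105*68 + 5737) = (-1825858/427 + 33012)/(105*68 + 5737) = 12270266/(427*(7140 + 5737)) = (12270266/427)/12877 = (12270266/427)*(1/12877) = 12270266/5498479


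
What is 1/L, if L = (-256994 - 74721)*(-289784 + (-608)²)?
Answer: -1/26497394200 ≈ -3.7740e-11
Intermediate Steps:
L = -26497394200 (L = -331715*(-289784 + 369664) = -331715*79880 = -26497394200)
1/L = 1/(-26497394200) = -1/26497394200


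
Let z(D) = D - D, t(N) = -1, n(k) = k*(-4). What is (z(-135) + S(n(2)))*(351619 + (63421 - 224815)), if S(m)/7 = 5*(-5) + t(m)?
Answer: -34620950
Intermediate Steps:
n(k) = -4*k
S(m) = -182 (S(m) = 7*(5*(-5) - 1) = 7*(-25 - 1) = 7*(-26) = -182)
z(D) = 0
(z(-135) + S(n(2)))*(351619 + (63421 - 224815)) = (0 - 182)*(351619 + (63421 - 224815)) = -182*(351619 - 161394) = -182*190225 = -34620950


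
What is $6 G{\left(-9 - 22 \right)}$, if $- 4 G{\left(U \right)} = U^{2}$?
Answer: $- \frac{2883}{2} \approx -1441.5$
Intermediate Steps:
$G{\left(U \right)} = - \frac{U^{2}}{4}$
$6 G{\left(-9 - 22 \right)} = 6 \left(- \frac{\left(-9 - 22\right)^{2}}{4}\right) = 6 \left(- \frac{\left(-31\right)^{2}}{4}\right) = 6 \left(\left(- \frac{1}{4}\right) 961\right) = 6 \left(- \frac{961}{4}\right) = - \frac{2883}{2}$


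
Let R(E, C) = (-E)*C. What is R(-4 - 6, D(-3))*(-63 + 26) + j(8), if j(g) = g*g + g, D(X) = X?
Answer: 1182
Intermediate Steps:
R(E, C) = -C*E
j(g) = g + g**2 (j(g) = g**2 + g = g + g**2)
R(-4 - 6, D(-3))*(-63 + 26) + j(8) = (-1*(-3)*(-4 - 6))*(-63 + 26) + 8*(1 + 8) = -1*(-3)*(-10)*(-37) + 8*9 = -30*(-37) + 72 = 1110 + 72 = 1182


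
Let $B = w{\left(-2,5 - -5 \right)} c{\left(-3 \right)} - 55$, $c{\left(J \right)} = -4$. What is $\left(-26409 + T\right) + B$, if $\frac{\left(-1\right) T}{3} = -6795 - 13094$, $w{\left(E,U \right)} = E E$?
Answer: $33187$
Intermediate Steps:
$w{\left(E,U \right)} = E^{2}$
$B = -71$ ($B = \left(-2\right)^{2} \left(-4\right) - 55 = 4 \left(-4\right) - 55 = -16 - 55 = -71$)
$T = 59667$ ($T = - 3 \left(-6795 - 13094\right) = \left(-3\right) \left(-19889\right) = 59667$)
$\left(-26409 + T\right) + B = \left(-26409 + 59667\right) - 71 = 33258 - 71 = 33187$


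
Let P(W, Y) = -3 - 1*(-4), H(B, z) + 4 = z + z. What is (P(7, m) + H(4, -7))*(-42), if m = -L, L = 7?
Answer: 714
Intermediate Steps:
H(B, z) = -4 + 2*z (H(B, z) = -4 + (z + z) = -4 + 2*z)
m = -7 (m = -1*7 = -7)
P(W, Y) = 1 (P(W, Y) = -3 + 4 = 1)
(P(7, m) + H(4, -7))*(-42) = (1 + (-4 + 2*(-7)))*(-42) = (1 + (-4 - 14))*(-42) = (1 - 18)*(-42) = -17*(-42) = 714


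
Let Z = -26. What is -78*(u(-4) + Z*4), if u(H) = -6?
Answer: 8580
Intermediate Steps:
-78*(u(-4) + Z*4) = -78*(-6 - 26*4) = -78*(-6 - 104) = -78*(-110) = 8580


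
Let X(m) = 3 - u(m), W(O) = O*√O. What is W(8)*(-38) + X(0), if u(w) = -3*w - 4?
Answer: 7 - 608*√2 ≈ -852.84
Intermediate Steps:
W(O) = O^(3/2)
u(w) = -4 - 3*w
X(m) = 7 + 3*m (X(m) = 3 - (-4 - 3*m) = 3 + (4 + 3*m) = 7 + 3*m)
W(8)*(-38) + X(0) = 8^(3/2)*(-38) + (7 + 3*0) = (16*√2)*(-38) + (7 + 0) = -608*√2 + 7 = 7 - 608*√2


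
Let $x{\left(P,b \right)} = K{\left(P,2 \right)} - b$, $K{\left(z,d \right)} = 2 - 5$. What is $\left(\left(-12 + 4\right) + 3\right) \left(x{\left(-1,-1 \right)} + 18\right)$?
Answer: $-80$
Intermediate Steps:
$K{\left(z,d \right)} = -3$
$x{\left(P,b \right)} = -3 - b$
$\left(\left(-12 + 4\right) + 3\right) \left(x{\left(-1,-1 \right)} + 18\right) = \left(\left(-12 + 4\right) + 3\right) \left(\left(-3 - -1\right) + 18\right) = \left(-8 + 3\right) \left(\left(-3 + 1\right) + 18\right) = - 5 \left(-2 + 18\right) = \left(-5\right) 16 = -80$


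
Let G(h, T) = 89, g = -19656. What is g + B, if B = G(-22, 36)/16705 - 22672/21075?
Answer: -1384085290217/70411575 ≈ -19657.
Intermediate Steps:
B = -75372017/70411575 (B = 89/16705 - 22672/21075 = -75372017/70411575 ≈ -1.0704)
g + B = -19656 - 75372017/70411575 = -1384085290217/70411575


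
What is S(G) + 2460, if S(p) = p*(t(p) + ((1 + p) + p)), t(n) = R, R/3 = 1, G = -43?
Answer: 5986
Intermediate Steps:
R = 3 (R = 3*1 = 3)
t(n) = 3
S(p) = p*(4 + 2*p) (S(p) = p*(3 + ((1 + p) + p)) = p*(3 + (1 + 2*p)) = p*(4 + 2*p))
S(G) + 2460 = 2*(-43)*(2 - 43) + 2460 = 2*(-43)*(-41) + 2460 = 3526 + 2460 = 5986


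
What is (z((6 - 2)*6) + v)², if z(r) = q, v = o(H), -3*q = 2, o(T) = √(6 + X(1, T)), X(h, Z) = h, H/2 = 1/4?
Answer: 67/9 - 4*√7/3 ≈ 3.9168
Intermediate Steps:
H = ½ (H = 2/4 = 2*(¼) = ½ ≈ 0.50000)
o(T) = √7 (o(T) = √(6 + 1) = √7)
q = -⅔ (q = -⅓*2 = -⅔ ≈ -0.66667)
v = √7 ≈ 2.6458
z(r) = -⅔
(z((6 - 2)*6) + v)² = (-⅔ + √7)²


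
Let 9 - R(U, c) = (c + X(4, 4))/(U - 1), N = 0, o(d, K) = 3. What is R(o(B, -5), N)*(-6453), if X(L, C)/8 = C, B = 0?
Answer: 45171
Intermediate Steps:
X(L, C) = 8*C
R(U, c) = 9 - (32 + c)/(-1 + U) (R(U, c) = 9 - (c + 8*4)/(U - 1) = 9 - (c + 32)/(-1 + U) = 9 - (32 + c)/(-1 + U))
R(o(B, -5), N)*(-6453) = ((-41 - 1*0 + 9*3)/(-1 + 3))*(-6453) = ((-41 + 0 + 27)/2)*(-6453) = ((1/2)*(-14))*(-6453) = -7*(-6453) = 45171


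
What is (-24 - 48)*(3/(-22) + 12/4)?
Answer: -2268/11 ≈ -206.18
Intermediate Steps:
(-24 - 48)*(3/(-22) + 12/4) = -72*(3*(-1/22) + 12*(¼)) = -72*(-3/22 + 3) = -72*63/22 = -2268/11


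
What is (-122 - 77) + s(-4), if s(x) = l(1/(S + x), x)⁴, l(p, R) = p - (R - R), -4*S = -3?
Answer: -5683383/28561 ≈ -198.99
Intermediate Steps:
S = ¾ (S = -¼*(-3) = ¾ ≈ 0.75000)
l(p, R) = p (l(p, R) = p - 1*0 = p + 0 = p)
s(x) = (¾ + x)⁻⁴ (s(x) = (1/(¾ + x))⁴ = (¾ + x)⁻⁴)
(-122 - 77) + s(-4) = (-122 - 77) + 256/(3 + 4*(-4))⁴ = -199 + 256/(3 - 16)⁴ = -199 + 256/(-13)⁴ = -199 + 256*(1/28561) = -199 + 256/28561 = -5683383/28561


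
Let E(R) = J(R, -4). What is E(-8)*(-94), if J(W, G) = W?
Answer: 752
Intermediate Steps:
E(R) = R
E(-8)*(-94) = -8*(-94) = 752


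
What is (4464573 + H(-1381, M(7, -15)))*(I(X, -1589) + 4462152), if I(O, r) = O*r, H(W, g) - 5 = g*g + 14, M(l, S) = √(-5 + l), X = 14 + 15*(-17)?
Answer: 21631408853994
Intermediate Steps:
X = -241 (X = 14 - 255 = -241)
H(W, g) = 19 + g² (H(W, g) = 5 + (g*g + 14) = 5 + (g² + 14) = 5 + (14 + g²) = 19 + g²)
(4464573 + H(-1381, M(7, -15)))*(I(X, -1589) + 4462152) = (4464573 + (19 + (√(-5 + 7))²))*(-241*(-1589) + 4462152) = (4464573 + (19 + (√2)²))*(382949 + 4462152) = (4464573 + (19 + 2))*4845101 = (4464573 + 21)*4845101 = 4464594*4845101 = 21631408853994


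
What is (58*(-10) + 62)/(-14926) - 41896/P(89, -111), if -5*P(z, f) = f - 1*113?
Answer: -195411403/208964 ≈ -935.14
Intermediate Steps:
P(z, f) = 113/5 - f/5 (P(z, f) = -(f - 1*113)/5 = -(f - 113)/5 = -(-113 + f)/5 = 113/5 - f/5)
(58*(-10) + 62)/(-14926) - 41896/P(89, -111) = (58*(-10) + 62)/(-14926) - 41896/(113/5 - ⅕*(-111)) = (-580 + 62)*(-1/14926) - 41896/(113/5 + 111/5) = -518*(-1/14926) - 41896/224/5 = 259/7463 - 41896*5/224 = 259/7463 - 26185/28 = -195411403/208964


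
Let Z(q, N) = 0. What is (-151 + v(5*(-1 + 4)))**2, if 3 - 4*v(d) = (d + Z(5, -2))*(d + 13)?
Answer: 1042441/16 ≈ 65153.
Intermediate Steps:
v(d) = 3/4 - d*(13 + d)/4 (v(d) = 3/4 - (d + 0)*(d + 13)/4 = 3/4 - d*(13 + d)/4)
(-151 + v(5*(-1 + 4)))**2 = (-151 + (3/4 - 65*(-1 + 4)/4 - 25*(-1 + 4)**2/4))**2 = (-151 + (3/4 - 65*3/4 - (5*3)**2/4))**2 = (-151 + (3/4 - 13/4*15 - 1/4*15**2))**2 = (-151 + (3/4 - 195/4 - 1/4*225))**2 = (-151 + (3/4 - 195/4 - 225/4))**2 = (-151 - 417/4)**2 = (-1021/4)**2 = 1042441/16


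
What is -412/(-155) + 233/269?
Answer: 146943/41695 ≈ 3.5242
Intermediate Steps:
-412/(-155) + 233/269 = -412*(-1/155) + 233*(1/269) = 412/155 + 233/269 = 146943/41695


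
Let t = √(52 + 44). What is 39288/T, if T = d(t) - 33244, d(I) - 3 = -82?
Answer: -39288/33323 ≈ -1.1790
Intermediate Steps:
t = 4*√6 (t = √96 = 4*√6 ≈ 9.7980)
d(I) = -79 (d(I) = 3 - 82 = -79)
T = -33323 (T = -79 - 33244 = -33323)
39288/T = 39288/(-33323) = 39288*(-1/33323) = -39288/33323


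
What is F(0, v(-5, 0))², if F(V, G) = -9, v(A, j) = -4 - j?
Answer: 81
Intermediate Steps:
F(0, v(-5, 0))² = (-9)² = 81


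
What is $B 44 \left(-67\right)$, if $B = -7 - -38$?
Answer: $-91388$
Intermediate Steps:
$B = 31$ ($B = -7 + 38 = 31$)
$B 44 \left(-67\right) = 31 \cdot 44 \left(-67\right) = 1364 \left(-67\right) = -91388$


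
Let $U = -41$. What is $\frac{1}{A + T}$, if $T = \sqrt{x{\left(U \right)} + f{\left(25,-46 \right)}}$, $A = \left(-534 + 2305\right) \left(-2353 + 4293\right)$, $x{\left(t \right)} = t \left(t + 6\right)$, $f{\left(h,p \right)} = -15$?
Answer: $\frac{171787}{590215467309} - \frac{\sqrt{355}}{5902154673090} \approx 2.9106 \cdot 10^{-7}$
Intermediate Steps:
$x{\left(t \right)} = t \left(6 + t\right)$
$A = 3435740$ ($A = 1771 \cdot 1940 = 3435740$)
$T = 2 \sqrt{355}$ ($T = \sqrt{- 41 \left(6 - 41\right) - 15} = \sqrt{\left(-41\right) \left(-35\right) - 15} = \sqrt{1435 - 15} = \sqrt{1420} = 2 \sqrt{355} \approx 37.683$)
$\frac{1}{A + T} = \frac{1}{3435740 + 2 \sqrt{355}}$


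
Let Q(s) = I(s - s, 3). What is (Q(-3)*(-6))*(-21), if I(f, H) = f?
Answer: 0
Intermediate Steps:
Q(s) = 0 (Q(s) = s - s = 0)
(Q(-3)*(-6))*(-21) = (0*(-6))*(-21) = 0*(-21) = 0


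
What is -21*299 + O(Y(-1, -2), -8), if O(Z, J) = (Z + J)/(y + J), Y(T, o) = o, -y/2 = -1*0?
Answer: -25111/4 ≈ -6277.8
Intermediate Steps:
y = 0 (y = -(-2)*0 = -2*0 = 0)
O(Z, J) = (J + Z)/J (O(Z, J) = (Z + J)/(0 + J) = (J + Z)/J)
-21*299 + O(Y(-1, -2), -8) = -21*299 + (-8 - 2)/(-8) = -6279 - ⅛*(-10) = -6279 + 5/4 = -25111/4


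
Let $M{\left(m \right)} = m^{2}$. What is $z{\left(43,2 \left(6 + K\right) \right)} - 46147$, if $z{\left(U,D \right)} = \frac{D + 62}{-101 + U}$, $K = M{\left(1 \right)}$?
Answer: $- \frac{1338301}{29} \approx -46148.0$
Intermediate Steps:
$K = 1$ ($K = 1^{2} = 1$)
$z{\left(U,D \right)} = \frac{62 + D}{-101 + U}$
$z{\left(43,2 \left(6 + K\right) \right)} - 46147 = \frac{62 + 2 \left(6 + 1\right)}{-101 + 43} - 46147 = \frac{62 + 2 \cdot 7}{-58} - 46147 = - \frac{62 + 14}{58} - 46147 = \left(- \frac{1}{58}\right) 76 - 46147 = - \frac{38}{29} - 46147 = - \frac{1338301}{29}$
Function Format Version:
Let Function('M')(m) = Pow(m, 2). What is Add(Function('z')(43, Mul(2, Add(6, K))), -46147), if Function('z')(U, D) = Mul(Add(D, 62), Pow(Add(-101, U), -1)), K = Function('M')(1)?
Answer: Rational(-1338301, 29) ≈ -46148.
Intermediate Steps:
K = 1 (K = Pow(1, 2) = 1)
Function('z')(U, D) = Mul(Pow(Add(-101, U), -1), Add(62, D)) (Function('z')(U, D) = Mul(Add(62, D), Pow(Add(-101, U), -1)) = Mul(Pow(Add(-101, U), -1), Add(62, D)))
Add(Function('z')(43, Mul(2, Add(6, K))), -46147) = Add(Mul(Pow(Add(-101, 43), -1), Add(62, Mul(2, Add(6, 1)))), -46147) = Add(Mul(Pow(-58, -1), Add(62, Mul(2, 7))), -46147) = Add(Mul(Rational(-1, 58), Add(62, 14)), -46147) = Add(Mul(Rational(-1, 58), 76), -46147) = Add(Rational(-38, 29), -46147) = Rational(-1338301, 29)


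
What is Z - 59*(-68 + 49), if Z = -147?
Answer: 974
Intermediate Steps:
Z - 59*(-68 + 49) = -147 - 59*(-68 + 49) = -147 - 59*(-19) = -147 + 1121 = 974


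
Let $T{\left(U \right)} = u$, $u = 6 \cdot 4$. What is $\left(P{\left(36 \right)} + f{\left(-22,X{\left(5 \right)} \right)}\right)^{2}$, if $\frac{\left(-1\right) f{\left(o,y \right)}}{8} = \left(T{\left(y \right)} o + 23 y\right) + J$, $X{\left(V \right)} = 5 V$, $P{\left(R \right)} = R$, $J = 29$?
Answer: $327184$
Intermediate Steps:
$u = 24$
$T{\left(U \right)} = 24$
$f{\left(o,y \right)} = -232 - 192 o - 184 y$ ($f{\left(o,y \right)} = - 8 \left(\left(24 o + 23 y\right) + 29\right) = - 8 \left(\left(23 y + 24 o\right) + 29\right) = - 8 \left(29 + 23 y + 24 o\right) = -232 - 192 o - 184 y$)
$\left(P{\left(36 \right)} + f{\left(-22,X{\left(5 \right)} \right)}\right)^{2} = \left(36 - \left(-3992 + 184 \cdot 5 \cdot 5\right)\right)^{2} = \left(36 - 608\right)^{2} = \left(-572\right)^{2} = 327184$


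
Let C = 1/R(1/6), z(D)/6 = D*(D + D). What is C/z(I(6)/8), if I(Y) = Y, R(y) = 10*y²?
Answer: 8/15 ≈ 0.53333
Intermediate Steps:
z(D) = 12*D² (z(D) = 6*(D*(D + D)) = 6*(D*(2*D)) = 6*(2*D²) = 12*D²)
C = 18/5 (C = 1/(10*(1/6)²) = 1/(10*(⅙)²) = 1/(10*(1/36)) = 1/(5/18) = 18/5 ≈ 3.6000)
C/z(I(6)/8) = 18/(5*((12*(6/8)²))) = 18/(5*((12*(6*(⅛))²))) = 18/(5*((12*(¾)²))) = 18/(5*((12*(9/16)))) = 18/(5*(27/4)) = (18/5)*(4/27) = 8/15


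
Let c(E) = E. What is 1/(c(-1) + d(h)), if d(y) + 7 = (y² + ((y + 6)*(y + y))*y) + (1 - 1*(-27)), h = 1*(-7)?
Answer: -1/29 ≈ -0.034483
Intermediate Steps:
h = -7
d(y) = 21 + y² + 2*y²*(6 + y) (d(y) = -7 + ((y² + ((y + 6)*(y + y))*y) + (1 - 1*(-27))) = -7 + ((y² + ((6 + y)*(2*y))*y) + (1 + 27)) = -7 + ((y² + (2*y*(6 + y))*y) + 28) = -7 + ((y² + 2*y²*(6 + y)) + 28) = -7 + (28 + y² + 2*y²*(6 + y)) = 21 + y² + 2*y²*(6 + y))
1/(c(-1) + d(h)) = 1/(-1 + (21 + 2*(-7)³ + 13*(-7)²)) = 1/(-1 + (21 + 2*(-343) + 13*49)) = 1/(-1 + (21 - 686 + 637)) = 1/(-1 - 28) = 1/(-29) = -1/29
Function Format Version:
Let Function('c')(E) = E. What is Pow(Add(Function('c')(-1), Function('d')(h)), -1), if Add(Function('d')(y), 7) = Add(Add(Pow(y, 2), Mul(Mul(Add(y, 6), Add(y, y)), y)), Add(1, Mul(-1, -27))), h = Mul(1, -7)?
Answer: Rational(-1, 29) ≈ -0.034483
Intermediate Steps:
h = -7
Function('d')(y) = Add(21, Pow(y, 2), Mul(2, Pow(y, 2), Add(6, y))) (Function('d')(y) = Add(-7, Add(Add(Pow(y, 2), Mul(Mul(Add(y, 6), Add(y, y)), y)), Add(1, Mul(-1, -27)))) = Add(-7, Add(Add(Pow(y, 2), Mul(Mul(Add(6, y), Mul(2, y)), y)), Add(1, 27))) = Add(-7, Add(Add(Pow(y, 2), Mul(Mul(2, y, Add(6, y)), y)), 28)) = Add(-7, Add(Add(Pow(y, 2), Mul(2, Pow(y, 2), Add(6, y))), 28)) = Add(-7, Add(28, Pow(y, 2), Mul(2, Pow(y, 2), Add(6, y)))) = Add(21, Pow(y, 2), Mul(2, Pow(y, 2), Add(6, y))))
Pow(Add(Function('c')(-1), Function('d')(h)), -1) = Pow(Add(-1, Add(21, Mul(2, Pow(-7, 3)), Mul(13, Pow(-7, 2)))), -1) = Pow(Add(-1, Add(21, Mul(2, -343), Mul(13, 49))), -1) = Pow(Add(-1, Add(21, -686, 637)), -1) = Pow(Add(-1, -28), -1) = Pow(-29, -1) = Rational(-1, 29)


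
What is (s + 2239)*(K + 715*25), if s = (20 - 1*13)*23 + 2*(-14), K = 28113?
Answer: 109083536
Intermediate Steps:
s = 133 (s = (20 - 13)*23 - 28 = 7*23 - 28 = 161 - 28 = 133)
(s + 2239)*(K + 715*25) = (133 + 2239)*(28113 + 715*25) = 2372*(28113 + 17875) = 2372*45988 = 109083536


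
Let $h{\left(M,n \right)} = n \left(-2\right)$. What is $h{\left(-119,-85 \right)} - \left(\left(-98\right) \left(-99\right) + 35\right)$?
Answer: $-9567$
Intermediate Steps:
$h{\left(M,n \right)} = - 2 n$
$h{\left(-119,-85 \right)} - \left(\left(-98\right) \left(-99\right) + 35\right) = \left(-2\right) \left(-85\right) - \left(\left(-98\right) \left(-99\right) + 35\right) = 170 - \left(9702 + 35\right) = 170 - 9737 = -9567$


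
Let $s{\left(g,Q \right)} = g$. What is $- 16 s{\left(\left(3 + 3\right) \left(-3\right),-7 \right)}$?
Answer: $288$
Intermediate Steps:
$- 16 s{\left(\left(3 + 3\right) \left(-3\right),-7 \right)} = - 16 \left(3 + 3\right) \left(-3\right) = - 16 \cdot 6 \left(-3\right) = \left(-16\right) \left(-18\right) = 288$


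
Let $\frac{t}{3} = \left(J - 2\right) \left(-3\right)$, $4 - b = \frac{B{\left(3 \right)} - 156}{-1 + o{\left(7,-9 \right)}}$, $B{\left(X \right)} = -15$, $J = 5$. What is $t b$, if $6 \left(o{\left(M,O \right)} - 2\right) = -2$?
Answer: $- \frac{14067}{2} \approx -7033.5$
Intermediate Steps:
$o{\left(M,O \right)} = \frac{5}{3}$ ($o{\left(M,O \right)} = 2 + \frac{1}{6} \left(-2\right) = 2 - \frac{1}{3} = \frac{5}{3}$)
$b = \frac{521}{2}$ ($b = 4 - \frac{-15 - 156}{-1 + \frac{5}{3}} = 4 - - \frac{171}{\frac{2}{3}} = 4 - \left(-171\right) \frac{3}{2} = 4 - - \frac{513}{2} = 4 + \frac{513}{2} = \frac{521}{2} \approx 260.5$)
$t = -27$ ($t = 3 \left(5 - 2\right) \left(-3\right) = 3 \cdot 3 \left(-3\right) = 3 \left(-9\right) = -27$)
$t b = \left(-27\right) \frac{521}{2} = - \frac{14067}{2}$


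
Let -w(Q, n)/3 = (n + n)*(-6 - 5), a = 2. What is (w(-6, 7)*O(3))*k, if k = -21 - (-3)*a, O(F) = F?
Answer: -20790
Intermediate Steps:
w(Q, n) = 66*n (w(Q, n) = -3*(n + n)*(-6 - 5) = -3*2*n*(-11) = -(-66)*n = 66*n)
k = -15 (k = -21 - (-3)*2 = -21 - 1*(-6) = -21 + 6 = -15)
(w(-6, 7)*O(3))*k = ((66*7)*3)*(-15) = (462*3)*(-15) = 1386*(-15) = -20790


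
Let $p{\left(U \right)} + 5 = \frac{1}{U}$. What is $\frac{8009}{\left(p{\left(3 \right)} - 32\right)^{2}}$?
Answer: $\frac{72081}{12100} \approx 5.9571$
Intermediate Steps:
$p{\left(U \right)} = -5 + \frac{1}{U}$
$\frac{8009}{\left(p{\left(3 \right)} - 32\right)^{2}} = \frac{8009}{\left(\left(-5 + \frac{1}{3}\right) - 32\right)^{2}} = \frac{8009}{\left(- \frac{14}{3} - 32\right)^{2}} = \frac{8009}{\left(- \frac{110}{3}\right)^{2}} = \frac{8009}{\frac{12100}{9}} = 8009 \cdot \frac{9}{12100} = \frac{72081}{12100}$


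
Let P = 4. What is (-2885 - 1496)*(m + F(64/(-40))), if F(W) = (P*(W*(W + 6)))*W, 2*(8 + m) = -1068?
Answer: 272138958/125 ≈ 2.1771e+6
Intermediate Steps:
m = -542 (m = -8 + (1/2)*(-1068) = -8 - 534 = -542)
F(W) = 4*W**2*(6 + W) (F(W) = (4*(W*(W + 6)))*W = (4*(W*(6 + W)))*W = (4*W*(6 + W))*W = 4*W**2*(6 + W))
(-2885 - 1496)*(m + F(64/(-40))) = (-2885 - 1496)*(-542 + 4*(64/(-40))**2*(6 + 64/(-40))) = -4381*(-542 + 4*(64*(-1/40))**2*(6 + 64*(-1/40))) = -4381*(-542 + 4*(-8/5)**2*(6 - 8/5)) = -4381*(-542 + 4*(64/25)*(22/5)) = -4381*(-542 + 5632/125) = -4381*(-62118/125) = 272138958/125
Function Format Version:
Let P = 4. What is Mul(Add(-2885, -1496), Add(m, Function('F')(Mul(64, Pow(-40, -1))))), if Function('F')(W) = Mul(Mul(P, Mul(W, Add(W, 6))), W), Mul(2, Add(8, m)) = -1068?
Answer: Rational(272138958, 125) ≈ 2.1771e+6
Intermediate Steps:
m = -542 (m = Add(-8, Mul(Rational(1, 2), -1068)) = Add(-8, -534) = -542)
Function('F')(W) = Mul(4, Pow(W, 2), Add(6, W)) (Function('F')(W) = Mul(Mul(4, Mul(W, Add(W, 6))), W) = Mul(Mul(4, Mul(W, Add(6, W))), W) = Mul(Mul(4, W, Add(6, W)), W) = Mul(4, Pow(W, 2), Add(6, W)))
Mul(Add(-2885, -1496), Add(m, Function('F')(Mul(64, Pow(-40, -1))))) = Mul(Add(-2885, -1496), Add(-542, Mul(4, Pow(Mul(64, Pow(-40, -1)), 2), Add(6, Mul(64, Pow(-40, -1)))))) = Mul(-4381, Add(-542, Mul(4, Pow(Mul(64, Rational(-1, 40)), 2), Add(6, Mul(64, Rational(-1, 40)))))) = Mul(-4381, Add(-542, Mul(4, Pow(Rational(-8, 5), 2), Add(6, Rational(-8, 5))))) = Mul(-4381, Add(-542, Mul(4, Rational(64, 25), Rational(22, 5)))) = Mul(-4381, Add(-542, Rational(5632, 125))) = Mul(-4381, Rational(-62118, 125)) = Rational(272138958, 125)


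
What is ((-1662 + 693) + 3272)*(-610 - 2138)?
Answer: -6328644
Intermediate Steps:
((-1662 + 693) + 3272)*(-610 - 2138) = (-969 + 3272)*(-2748) = 2303*(-2748) = -6328644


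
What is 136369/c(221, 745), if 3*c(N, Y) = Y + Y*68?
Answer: 136369/17135 ≈ 7.9585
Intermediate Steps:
c(N, Y) = 23*Y (c(N, Y) = (Y + Y*68)/3 = (Y + 68*Y)/3 = (69*Y)/3 = 23*Y)
136369/c(221, 745) = 136369/((23*745)) = 136369/17135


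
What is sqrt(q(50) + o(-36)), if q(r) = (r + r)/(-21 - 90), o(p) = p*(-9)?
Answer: 2*sqrt(995226)/111 ≈ 17.975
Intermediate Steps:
o(p) = -9*p
q(r) = -2*r/111 (q(r) = (2*r)/(-111) = (2*r)*(-1/111) = -2*r/111)
sqrt(q(50) + o(-36)) = sqrt(-2/111*50 - 9*(-36)) = sqrt(-100/111 + 324) = sqrt(35864/111) = 2*sqrt(995226)/111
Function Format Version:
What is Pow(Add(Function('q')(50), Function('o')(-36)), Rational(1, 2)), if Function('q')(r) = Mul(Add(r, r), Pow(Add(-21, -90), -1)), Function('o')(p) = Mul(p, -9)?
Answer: Mul(Rational(2, 111), Pow(995226, Rational(1, 2))) ≈ 17.975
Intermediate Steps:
Function('o')(p) = Mul(-9, p)
Function('q')(r) = Mul(Rational(-2, 111), r) (Function('q')(r) = Mul(Mul(2, r), Pow(-111, -1)) = Mul(Mul(2, r), Rational(-1, 111)) = Mul(Rational(-2, 111), r))
Pow(Add(Function('q')(50), Function('o')(-36)), Rational(1, 2)) = Pow(Add(Mul(Rational(-2, 111), 50), Mul(-9, -36)), Rational(1, 2)) = Pow(Add(Rational(-100, 111), 324), Rational(1, 2)) = Pow(Rational(35864, 111), Rational(1, 2)) = Mul(Rational(2, 111), Pow(995226, Rational(1, 2)))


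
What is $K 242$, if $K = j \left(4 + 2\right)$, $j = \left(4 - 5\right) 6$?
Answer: $-8712$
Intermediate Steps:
$j = -6$ ($j = \left(-1\right) 6 = -6$)
$K = -36$ ($K = - 6 \left(4 + 2\right) = \left(-6\right) 6 = -36$)
$K 242 = \left(-36\right) 242 = -8712$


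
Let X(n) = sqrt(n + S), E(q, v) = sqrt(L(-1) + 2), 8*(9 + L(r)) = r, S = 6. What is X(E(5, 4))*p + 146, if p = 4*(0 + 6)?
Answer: 146 + 12*sqrt(24 + I*sqrt(114)) ≈ 206.16 + 12.778*I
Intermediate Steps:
p = 24 (p = 4*6 = 24)
L(r) = -9 + r/8
E(q, v) = I*sqrt(114)/4 (E(q, v) = sqrt((-9 + (1/8)*(-1)) + 2) = sqrt((-9 - 1/8) + 2) = sqrt(-73/8 + 2) = sqrt(-57/8) = I*sqrt(114)/4)
X(n) = sqrt(6 + n) (X(n) = sqrt(n + 6) = sqrt(6 + n))
X(E(5, 4))*p + 146 = sqrt(6 + I*sqrt(114)/4)*24 + 146 = 24*sqrt(6 + I*sqrt(114)/4) + 146 = 146 + 24*sqrt(6 + I*sqrt(114)/4)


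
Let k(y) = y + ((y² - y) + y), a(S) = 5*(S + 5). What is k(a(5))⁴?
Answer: 42282506250000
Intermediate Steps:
a(S) = 25 + 5*S (a(S) = 5*(5 + S) = 25 + 5*S)
k(y) = y + y²
k(a(5))⁴ = ((25 + 5*5)*(1 + (25 + 5*5)))⁴ = ((25 + 25)*(1 + (25 + 25)))⁴ = (50*(1 + 50))⁴ = (50*51)⁴ = 2550⁴ = 42282506250000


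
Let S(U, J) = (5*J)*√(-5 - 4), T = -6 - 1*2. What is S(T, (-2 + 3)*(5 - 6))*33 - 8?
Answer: -8 - 495*I ≈ -8.0 - 495.0*I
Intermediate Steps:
T = -8 (T = -6 - 2 = -8)
S(U, J) = 15*I*J (S(U, J) = (5*J)*√(-9) = (5*J)*(3*I) = 15*I*J)
S(T, (-2 + 3)*(5 - 6))*33 - 8 = (15*I*((-2 + 3)*(5 - 6)))*33 - 8 = (15*I*(1*(-1)))*33 - 8 = (15*I*(-1))*33 - 8 = -15*I*33 - 8 = -495*I - 8 = -8 - 495*I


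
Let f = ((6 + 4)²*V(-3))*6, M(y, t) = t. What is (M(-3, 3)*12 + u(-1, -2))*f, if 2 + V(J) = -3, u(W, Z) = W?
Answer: -105000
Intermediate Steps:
V(J) = -5 (V(J) = -2 - 3 = -5)
f = -3000 (f = ((6 + 4)²*(-5))*6 = (10²*(-5))*6 = (100*(-5))*6 = -500*6 = -3000)
(M(-3, 3)*12 + u(-1, -2))*f = (3*12 - 1)*(-3000) = (36 - 1)*(-3000) = 35*(-3000) = -105000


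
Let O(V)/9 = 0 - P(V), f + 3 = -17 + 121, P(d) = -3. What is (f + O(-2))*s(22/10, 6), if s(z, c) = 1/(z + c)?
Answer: 640/41 ≈ 15.610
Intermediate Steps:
s(z, c) = 1/(c + z)
f = 101 (f = -3 + (-17 + 121) = -3 + 104 = 101)
O(V) = 27 (O(V) = 9*(0 - 1*(-3)) = 9*(0 + 3) = 9*3 = 27)
(f + O(-2))*s(22/10, 6) = (101 + 27)/(6 + 22/10) = 128/(6 + 22*(⅒)) = 128/(6 + 11/5) = 128/(41/5) = 128*(5/41) = 640/41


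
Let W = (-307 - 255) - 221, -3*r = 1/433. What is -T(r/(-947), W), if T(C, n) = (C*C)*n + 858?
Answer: -144265683791571/168141822601 ≈ -858.00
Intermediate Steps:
r = -1/1299 (r = -⅓/433 = -⅓*1/433 = -1/1299 ≈ -0.00076982)
W = -783 (W = -562 - 221 = -783)
T(C, n) = 858 + n*C² (T(C, n) = C²*n + 858 = n*C² + 858 = 858 + n*C²)
-T(r/(-947), W) = -(858 - 783*(-1/1299/(-947))²) = -(858 - 783*(-1/1299*(-1/947))²) = -(858 - 783*(1/1230153)²) = -(858 - 783*1/1513276403409) = -(858 - 87/168141822601) = -1*144265683791571/168141822601 = -144265683791571/168141822601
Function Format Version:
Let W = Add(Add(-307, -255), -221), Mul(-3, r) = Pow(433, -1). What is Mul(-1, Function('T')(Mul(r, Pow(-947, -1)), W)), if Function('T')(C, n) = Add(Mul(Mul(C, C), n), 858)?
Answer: Rational(-144265683791571, 168141822601) ≈ -858.00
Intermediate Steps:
r = Rational(-1, 1299) (r = Mul(Rational(-1, 3), Pow(433, -1)) = Mul(Rational(-1, 3), Rational(1, 433)) = Rational(-1, 1299) ≈ -0.00076982)
W = -783 (W = Add(-562, -221) = -783)
Function('T')(C, n) = Add(858, Mul(n, Pow(C, 2))) (Function('T')(C, n) = Add(Mul(Pow(C, 2), n), 858) = Add(Mul(n, Pow(C, 2)), 858) = Add(858, Mul(n, Pow(C, 2))))
Mul(-1, Function('T')(Mul(r, Pow(-947, -1)), W)) = Mul(-1, Add(858, Mul(-783, Pow(Mul(Rational(-1, 1299), Pow(-947, -1)), 2)))) = Mul(-1, Add(858, Mul(-783, Pow(Mul(Rational(-1, 1299), Rational(-1, 947)), 2)))) = Mul(-1, Add(858, Mul(-783, Pow(Rational(1, 1230153), 2)))) = Mul(-1, Add(858, Mul(-783, Rational(1, 1513276403409)))) = Mul(-1, Add(858, Rational(-87, 168141822601))) = Mul(-1, Rational(144265683791571, 168141822601)) = Rational(-144265683791571, 168141822601)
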